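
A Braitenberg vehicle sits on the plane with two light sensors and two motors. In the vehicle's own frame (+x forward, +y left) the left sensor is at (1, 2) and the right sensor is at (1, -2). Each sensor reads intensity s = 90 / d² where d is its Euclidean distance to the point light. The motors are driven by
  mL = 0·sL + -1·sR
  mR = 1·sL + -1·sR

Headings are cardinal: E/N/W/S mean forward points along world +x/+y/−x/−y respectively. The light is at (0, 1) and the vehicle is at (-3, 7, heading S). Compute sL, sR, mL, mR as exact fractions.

45/13 9/5 -9/5 108/65

left sensor world pos  = (-1, 6); dL² = 26
right sensor world pos = (-5, 6); dR² = 50
sL = 90/26 = 45/13
sR = 90/50 = 9/5
mL = 0·sL + -1·sR = -9/5
mR = 1·sL + -1·sR = 108/65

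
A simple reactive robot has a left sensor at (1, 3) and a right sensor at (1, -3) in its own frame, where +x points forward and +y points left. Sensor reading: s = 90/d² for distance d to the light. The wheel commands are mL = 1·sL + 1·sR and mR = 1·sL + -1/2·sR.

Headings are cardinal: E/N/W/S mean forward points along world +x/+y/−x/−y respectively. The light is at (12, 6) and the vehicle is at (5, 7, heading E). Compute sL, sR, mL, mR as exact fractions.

left sensor world pos  = (6, 10); dL² = 52
right sensor world pos = (6, 4); dR² = 40
sL = 90/52 = 45/26
sR = 90/40 = 9/4
mL = 1·sL + 1·sR = 207/52
mR = 1·sL + -1/2·sR = 63/104

45/26 9/4 207/52 63/104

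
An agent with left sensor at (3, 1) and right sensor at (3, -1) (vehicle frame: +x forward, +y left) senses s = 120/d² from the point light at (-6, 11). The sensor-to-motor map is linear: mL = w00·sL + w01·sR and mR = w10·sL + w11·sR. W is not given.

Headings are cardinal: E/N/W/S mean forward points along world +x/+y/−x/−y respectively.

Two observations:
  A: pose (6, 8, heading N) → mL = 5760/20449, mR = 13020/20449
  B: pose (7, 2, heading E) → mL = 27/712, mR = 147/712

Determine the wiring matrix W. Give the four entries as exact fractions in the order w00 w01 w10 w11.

obs A: pose=(6,8,N) → sL=120/121, sR=120/169, mL=5760/20449, mR=13020/20449
obs B: pose=(7,2,E) → sL=3/8, sR=30/89, mL=27/712, mR=147/712
sensor matrix S = [[120/121, 120/169], [3/8, 30/89]]; det S = 123795/1819961
solve [mL_A; mL_B] = S·[w00; w01] and [mR_A; mR_B] = S·[w10; w11]:
  w00 = 1, w01 = -1, w10 = 1, w11 = -1/2

1 -1 1 -1/2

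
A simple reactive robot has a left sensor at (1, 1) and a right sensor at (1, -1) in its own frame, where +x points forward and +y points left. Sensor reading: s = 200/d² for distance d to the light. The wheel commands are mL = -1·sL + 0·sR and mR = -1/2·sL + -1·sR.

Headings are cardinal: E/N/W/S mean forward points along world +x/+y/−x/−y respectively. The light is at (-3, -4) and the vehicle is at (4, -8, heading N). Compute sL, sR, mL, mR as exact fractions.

40/9 200/73 -40/9 -3260/657

left sensor world pos  = (3, -7); dL² = 45
right sensor world pos = (5, -7); dR² = 73
sL = 200/45 = 40/9
sR = 200/73 = 200/73
mL = -1·sL + 0·sR = -40/9
mR = -1/2·sL + -1·sR = -3260/657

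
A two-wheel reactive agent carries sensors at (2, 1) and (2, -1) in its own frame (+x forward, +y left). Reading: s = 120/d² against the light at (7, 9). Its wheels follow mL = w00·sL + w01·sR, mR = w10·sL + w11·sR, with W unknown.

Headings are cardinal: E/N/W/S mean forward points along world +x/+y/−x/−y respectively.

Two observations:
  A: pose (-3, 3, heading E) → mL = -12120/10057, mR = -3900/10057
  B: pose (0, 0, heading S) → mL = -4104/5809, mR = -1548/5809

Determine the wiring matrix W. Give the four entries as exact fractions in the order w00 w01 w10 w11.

-1/2 -1/2 1/2 -1

obs A: pose=(-3,3,E) → sL=120/89, sR=120/113, mL=-12120/10057, mR=-3900/10057
obs B: pose=(0,0,S) → sL=120/157, sR=24/37, mL=-4104/5809, mR=-1548/5809
sensor matrix S = [[120/89, 120/113], [120/157, 24/37]]; det S = 3674880/58421113
solve [mL_A; mL_B] = S·[w00; w01] and [mR_A; mR_B] = S·[w10; w11]:
  w00 = -1/2, w01 = -1/2, w10 = 1/2, w11 = -1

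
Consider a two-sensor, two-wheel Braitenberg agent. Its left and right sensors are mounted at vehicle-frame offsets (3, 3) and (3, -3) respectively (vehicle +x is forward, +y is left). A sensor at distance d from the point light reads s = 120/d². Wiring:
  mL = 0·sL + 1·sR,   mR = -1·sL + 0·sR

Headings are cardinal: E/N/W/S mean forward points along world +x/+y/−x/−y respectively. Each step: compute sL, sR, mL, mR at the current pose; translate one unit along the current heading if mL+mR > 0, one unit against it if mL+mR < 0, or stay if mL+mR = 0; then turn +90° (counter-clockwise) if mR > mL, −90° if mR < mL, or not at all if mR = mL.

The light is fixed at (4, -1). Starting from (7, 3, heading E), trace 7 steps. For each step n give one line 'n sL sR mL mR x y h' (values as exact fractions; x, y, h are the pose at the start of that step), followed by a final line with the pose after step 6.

0 24/17 120/37 120/37 -24/17 7 3 E
1 12/5 60 60 -12/5 8 3 S
2 120 120/37 120/37 -120 8 2 W
3 3 6/5 6/5 -3 9 2 N
4 120/89 24/13 24/13 -120/89 9 1 E
5 60/41 12 12 -60/41 10 1 S
6 120/13 24/5 24/5 -120/13 10 0 W
final 11 0 N

n=0: pose=(7,3,E); sL=24/17, sR=120/37; mL=120/37, mR=-24/17; mL+mR=1152/629 → advance +1; mR−mL=-2928/629 → turn -1·90°
n=1: pose=(8,3,S); sL=12/5, sR=60; mL=60, mR=-12/5; mL+mR=288/5 → advance +1; mR−mL=-312/5 → turn -1·90°
n=2: pose=(8,2,W); sL=120, sR=120/37; mL=120/37, mR=-120; mL+mR=-4320/37 → advance -1; mR−mL=-4560/37 → turn -1·90°
n=3: pose=(9,2,N); sL=3, sR=6/5; mL=6/5, mR=-3; mL+mR=-9/5 → advance -1; mR−mL=-21/5 → turn -1·90°
n=4: pose=(9,1,E); sL=120/89, sR=24/13; mL=24/13, mR=-120/89; mL+mR=576/1157 → advance +1; mR−mL=-3696/1157 → turn -1·90°
n=5: pose=(10,1,S); sL=60/41, sR=12; mL=12, mR=-60/41; mL+mR=432/41 → advance +1; mR−mL=-552/41 → turn -1·90°
n=6: pose=(10,0,W); sL=120/13, sR=24/5; mL=24/5, mR=-120/13; mL+mR=-288/65 → advance -1; mR−mL=-912/65 → turn -1·90°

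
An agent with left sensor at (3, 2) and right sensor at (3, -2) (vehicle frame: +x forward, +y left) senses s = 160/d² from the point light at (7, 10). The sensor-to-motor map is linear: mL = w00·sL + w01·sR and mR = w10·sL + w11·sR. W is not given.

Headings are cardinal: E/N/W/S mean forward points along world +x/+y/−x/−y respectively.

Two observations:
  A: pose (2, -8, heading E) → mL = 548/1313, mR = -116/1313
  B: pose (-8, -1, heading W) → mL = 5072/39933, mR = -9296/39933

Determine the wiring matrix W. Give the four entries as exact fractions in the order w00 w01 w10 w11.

obs A: pose=(2,-8,E) → sL=8/13, sR=40/101, mL=548/1313, mR=-116/1313
obs B: pose=(-8,-1,W) → sL=160/493, sR=32/81, mL=5072/39933, mR=-9296/39933
sensor matrix S = [[8/13, 40/101], [160/493, 32/81]]; det S = 6007808/52432029
solve [mL_A; mL_B] = S·[w00; w01] and [mR_A; mR_B] = S·[w10; w11]:
  w00 = 1, w01 = -1/2, w10 = 1/2, w11 = -1

1 -1/2 1/2 -1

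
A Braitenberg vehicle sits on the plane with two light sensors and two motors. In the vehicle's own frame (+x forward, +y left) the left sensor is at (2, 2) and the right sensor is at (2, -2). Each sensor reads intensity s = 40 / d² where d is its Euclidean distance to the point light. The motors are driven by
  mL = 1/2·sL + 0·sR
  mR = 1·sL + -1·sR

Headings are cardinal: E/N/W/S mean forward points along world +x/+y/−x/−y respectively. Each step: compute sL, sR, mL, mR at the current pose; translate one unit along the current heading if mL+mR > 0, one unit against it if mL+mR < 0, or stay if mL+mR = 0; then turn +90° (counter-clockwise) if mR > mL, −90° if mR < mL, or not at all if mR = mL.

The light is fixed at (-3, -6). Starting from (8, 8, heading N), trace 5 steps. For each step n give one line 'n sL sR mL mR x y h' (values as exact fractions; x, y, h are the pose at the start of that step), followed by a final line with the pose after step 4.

0 40/337 8/85 20/337 704/28645 8 8 N
1 20/229 20/169 10/229 -1200/38701 8 9 E
2 8/73 40/269 4/73 -768/19637 9 9 S
3 10/61 10/89 5/61 280/5429 9 8 W
4 40/337 8/85 20/337 704/28645 8 8 N
final 8 9 E

n=0: pose=(8,8,N); sL=40/337, sR=8/85; mL=20/337, mR=704/28645; mL+mR=2404/28645 → advance +1; mR−mL=-996/28645 → turn -1·90°
n=1: pose=(8,9,E); sL=20/229, sR=20/169; mL=10/229, mR=-1200/38701; mL+mR=490/38701 → advance +1; mR−mL=-2890/38701 → turn -1·90°
n=2: pose=(9,9,S); sL=8/73, sR=40/269; mL=4/73, mR=-768/19637; mL+mR=308/19637 → advance +1; mR−mL=-1844/19637 → turn -1·90°
n=3: pose=(9,8,W); sL=10/61, sR=10/89; mL=5/61, mR=280/5429; mL+mR=725/5429 → advance +1; mR−mL=-165/5429 → turn -1·90°
n=4: pose=(8,8,N); sL=40/337, sR=8/85; mL=20/337, mR=704/28645; mL+mR=2404/28645 → advance +1; mR−mL=-996/28645 → turn -1·90°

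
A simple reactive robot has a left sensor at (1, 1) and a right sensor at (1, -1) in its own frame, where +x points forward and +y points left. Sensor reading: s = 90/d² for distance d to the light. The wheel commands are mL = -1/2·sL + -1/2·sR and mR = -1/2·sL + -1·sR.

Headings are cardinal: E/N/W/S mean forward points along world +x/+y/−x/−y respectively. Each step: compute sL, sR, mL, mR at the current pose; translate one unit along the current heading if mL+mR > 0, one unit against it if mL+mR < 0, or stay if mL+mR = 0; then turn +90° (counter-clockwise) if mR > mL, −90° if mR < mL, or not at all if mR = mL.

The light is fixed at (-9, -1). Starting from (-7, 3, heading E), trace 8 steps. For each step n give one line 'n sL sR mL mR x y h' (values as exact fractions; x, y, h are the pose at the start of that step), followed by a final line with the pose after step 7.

0 45/17 5 -65/17 -215/34 -7 3 E
1 90/13 10 -110/13 -175/13 -8 3 S
2 45/8 5/2 -65/16 -85/16 -8 4 W
3 90/37 2 -82/37 -119/37 -7 4 N
4 45/17 5 -65/17 -215/34 -7 3 E
5 90/13 10 -110/13 -175/13 -8 3 S
6 45/8 5/2 -65/16 -85/16 -8 4 W
7 90/37 2 -82/37 -119/37 -7 4 N
final -7 3 E

n=0: pose=(-7,3,E); sL=45/17, sR=5; mL=-65/17, mR=-215/34; mL+mR=-345/34 → advance -1; mR−mL=-5/2 → turn -1·90°
n=1: pose=(-8,3,S); sL=90/13, sR=10; mL=-110/13, mR=-175/13; mL+mR=-285/13 → advance -1; mR−mL=-5 → turn -1·90°
n=2: pose=(-8,4,W); sL=45/8, sR=5/2; mL=-65/16, mR=-85/16; mL+mR=-75/8 → advance -1; mR−mL=-5/4 → turn -1·90°
n=3: pose=(-7,4,N); sL=90/37, sR=2; mL=-82/37, mR=-119/37; mL+mR=-201/37 → advance -1; mR−mL=-1 → turn -1·90°
n=4: pose=(-7,3,E); sL=45/17, sR=5; mL=-65/17, mR=-215/34; mL+mR=-345/34 → advance -1; mR−mL=-5/2 → turn -1·90°
n=5: pose=(-8,3,S); sL=90/13, sR=10; mL=-110/13, mR=-175/13; mL+mR=-285/13 → advance -1; mR−mL=-5 → turn -1·90°
n=6: pose=(-8,4,W); sL=45/8, sR=5/2; mL=-65/16, mR=-85/16; mL+mR=-75/8 → advance -1; mR−mL=-5/4 → turn -1·90°
n=7: pose=(-7,4,N); sL=90/37, sR=2; mL=-82/37, mR=-119/37; mL+mR=-201/37 → advance -1; mR−mL=-1 → turn -1·90°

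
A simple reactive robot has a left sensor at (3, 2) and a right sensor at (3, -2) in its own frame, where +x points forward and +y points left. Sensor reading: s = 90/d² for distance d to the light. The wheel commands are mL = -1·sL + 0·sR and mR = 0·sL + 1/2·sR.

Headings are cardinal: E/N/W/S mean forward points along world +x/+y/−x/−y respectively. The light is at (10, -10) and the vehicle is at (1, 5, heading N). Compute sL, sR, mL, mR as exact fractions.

18/89 90/373 -18/89 45/373

left sensor world pos  = (-1, 8); dL² = 445
right sensor world pos = (3, 8); dR² = 373
sL = 90/445 = 18/89
sR = 90/373 = 90/373
mL = -1·sL + 0·sR = -18/89
mR = 0·sL + 1/2·sR = 45/373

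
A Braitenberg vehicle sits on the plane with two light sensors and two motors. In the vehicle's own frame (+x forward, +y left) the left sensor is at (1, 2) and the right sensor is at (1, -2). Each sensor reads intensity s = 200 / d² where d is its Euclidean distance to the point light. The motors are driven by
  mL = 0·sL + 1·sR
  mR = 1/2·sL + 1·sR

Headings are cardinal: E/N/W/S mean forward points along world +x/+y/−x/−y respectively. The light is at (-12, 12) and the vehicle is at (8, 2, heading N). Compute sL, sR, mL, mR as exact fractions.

left sensor world pos  = (6, 3); dL² = 405
right sensor world pos = (10, 3); dR² = 565
sL = 200/405 = 40/81
sR = 200/565 = 40/113
mL = 0·sL + 1·sR = 40/113
mR = 1/2·sL + 1·sR = 5500/9153

40/81 40/113 40/113 5500/9153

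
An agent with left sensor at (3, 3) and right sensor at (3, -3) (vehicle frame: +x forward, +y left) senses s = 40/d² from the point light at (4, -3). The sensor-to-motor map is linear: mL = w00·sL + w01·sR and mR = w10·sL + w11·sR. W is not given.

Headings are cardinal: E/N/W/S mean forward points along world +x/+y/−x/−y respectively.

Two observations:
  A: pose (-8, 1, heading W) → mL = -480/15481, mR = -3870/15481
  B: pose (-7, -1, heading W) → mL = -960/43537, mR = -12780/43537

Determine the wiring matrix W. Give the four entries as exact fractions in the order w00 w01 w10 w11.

-1 1 -1 -1/2

obs A: pose=(-8,1,W) → sL=20/113, sR=20/137, mL=-480/15481, mR=-3870/15481
obs B: pose=(-7,-1,W) → sL=40/197, sR=40/221, mL=-960/43537, mR=-12780/43537
sensor matrix S = [[20/113, 20/137], [40/197, 40/221]]; det S = 1612800/673996297
solve [mL_A; mL_B] = S·[w00; w01] and [mR_A; mR_B] = S·[w10; w11]:
  w00 = -1, w01 = 1, w10 = -1, w11 = -1/2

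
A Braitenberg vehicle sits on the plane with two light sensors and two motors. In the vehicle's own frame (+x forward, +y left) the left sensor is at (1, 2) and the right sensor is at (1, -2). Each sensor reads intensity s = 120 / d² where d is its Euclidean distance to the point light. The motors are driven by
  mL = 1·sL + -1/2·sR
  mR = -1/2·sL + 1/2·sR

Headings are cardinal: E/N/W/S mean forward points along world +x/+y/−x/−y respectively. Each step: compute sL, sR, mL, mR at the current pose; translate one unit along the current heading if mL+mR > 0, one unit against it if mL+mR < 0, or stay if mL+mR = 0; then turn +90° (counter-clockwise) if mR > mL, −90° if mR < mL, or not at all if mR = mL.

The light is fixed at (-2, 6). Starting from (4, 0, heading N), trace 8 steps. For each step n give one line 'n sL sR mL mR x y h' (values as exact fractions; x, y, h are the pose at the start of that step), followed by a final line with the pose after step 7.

n=0: pose=(4,0,N); sL=120/41, sR=120/89; mL=8220/3649, mR=-2880/3649; mL+mR=60/41 → advance +1; mR−mL=-11100/3649 → turn -1·90°
n=1: pose=(4,1,E); sL=60/29, sR=60/49; mL=2070/1421, mR=-600/1421; mL+mR=30/29 → advance +1; mR−mL=-2670/1421 → turn -1·90°
n=2: pose=(5,1,S); sL=40/39, sR=120/61; mL=100/2379, mR=1120/2379; mL+mR=20/39 → advance +1; mR−mL=340/793 → turn +1·90°
n=3: pose=(5,0,E); sL=3/2, sR=15/16; mL=33/32, mR=-9/32; mL+mR=3/4 → advance +1; mR−mL=-21/16 → turn -1·90°
n=4: pose=(6,0,S); sL=120/149, sR=24/17; mL=252/2533, mR=768/2533; mL+mR=60/149 → advance +1; mR−mL=516/2533 → turn +1·90°
n=5: pose=(6,-1,E); sL=60/53, sR=20/27; mL=1090/1431, mR=-280/1431; mL+mR=30/53 → advance +1; mR−mL=-1370/1431 → turn -1·90°
n=6: pose=(7,-1,S); sL=24/37, sR=120/113; mL=492/4181, mR=864/4181; mL+mR=12/37 → advance +1; mR−mL=372/4181 → turn +1·90°
n=7: pose=(7,-2,E); sL=15/17, sR=3/5; mL=99/170, mR=-12/85; mL+mR=15/34 → advance +1; mR−mL=-123/170 → turn -1·90°

0 120/41 120/89 8220/3649 -2880/3649 4 0 N
1 60/29 60/49 2070/1421 -600/1421 4 1 E
2 40/39 120/61 100/2379 1120/2379 5 1 S
3 3/2 15/16 33/32 -9/32 5 0 E
4 120/149 24/17 252/2533 768/2533 6 0 S
5 60/53 20/27 1090/1431 -280/1431 6 -1 E
6 24/37 120/113 492/4181 864/4181 7 -1 S
7 15/17 3/5 99/170 -12/85 7 -2 E
final 8 -2 S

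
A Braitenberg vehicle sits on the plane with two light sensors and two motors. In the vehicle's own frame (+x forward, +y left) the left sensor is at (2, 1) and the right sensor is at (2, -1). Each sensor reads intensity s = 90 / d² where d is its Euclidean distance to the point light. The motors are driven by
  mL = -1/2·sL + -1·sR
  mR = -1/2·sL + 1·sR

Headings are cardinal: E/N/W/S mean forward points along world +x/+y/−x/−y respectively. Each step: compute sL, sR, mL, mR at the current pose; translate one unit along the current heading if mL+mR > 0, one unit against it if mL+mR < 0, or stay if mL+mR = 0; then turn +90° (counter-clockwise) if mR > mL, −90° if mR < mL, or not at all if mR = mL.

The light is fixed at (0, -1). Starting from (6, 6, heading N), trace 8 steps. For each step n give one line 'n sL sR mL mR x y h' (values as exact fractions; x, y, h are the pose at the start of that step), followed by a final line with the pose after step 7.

0 45/53 9/13 -1539/1378 369/1378 6 6 N
1 90/41 18/13 -1323/533 153/533 6 5 W
2 9/8 45/26 -477/208 243/208 7 5 S
3 18/29 10/13 -407/377 173/377 7 6 E
4 45/53 9/13 -1539/1378 369/1378 6 6 N
5 90/41 18/13 -1323/533 153/533 6 5 W
6 9/8 45/26 -477/208 243/208 7 5 S
7 18/29 10/13 -407/377 173/377 7 6 E
final 6 6 N

n=0: pose=(6,6,N); sL=45/53, sR=9/13; mL=-1539/1378, mR=369/1378; mL+mR=-45/53 → advance -1; mR−mL=18/13 → turn +1·90°
n=1: pose=(6,5,W); sL=90/41, sR=18/13; mL=-1323/533, mR=153/533; mL+mR=-90/41 → advance -1; mR−mL=36/13 → turn +1·90°
n=2: pose=(7,5,S); sL=9/8, sR=45/26; mL=-477/208, mR=243/208; mL+mR=-9/8 → advance -1; mR−mL=45/13 → turn +1·90°
n=3: pose=(7,6,E); sL=18/29, sR=10/13; mL=-407/377, mR=173/377; mL+mR=-18/29 → advance -1; mR−mL=20/13 → turn +1·90°
n=4: pose=(6,6,N); sL=45/53, sR=9/13; mL=-1539/1378, mR=369/1378; mL+mR=-45/53 → advance -1; mR−mL=18/13 → turn +1·90°
n=5: pose=(6,5,W); sL=90/41, sR=18/13; mL=-1323/533, mR=153/533; mL+mR=-90/41 → advance -1; mR−mL=36/13 → turn +1·90°
n=6: pose=(7,5,S); sL=9/8, sR=45/26; mL=-477/208, mR=243/208; mL+mR=-9/8 → advance -1; mR−mL=45/13 → turn +1·90°
n=7: pose=(7,6,E); sL=18/29, sR=10/13; mL=-407/377, mR=173/377; mL+mR=-18/29 → advance -1; mR−mL=20/13 → turn +1·90°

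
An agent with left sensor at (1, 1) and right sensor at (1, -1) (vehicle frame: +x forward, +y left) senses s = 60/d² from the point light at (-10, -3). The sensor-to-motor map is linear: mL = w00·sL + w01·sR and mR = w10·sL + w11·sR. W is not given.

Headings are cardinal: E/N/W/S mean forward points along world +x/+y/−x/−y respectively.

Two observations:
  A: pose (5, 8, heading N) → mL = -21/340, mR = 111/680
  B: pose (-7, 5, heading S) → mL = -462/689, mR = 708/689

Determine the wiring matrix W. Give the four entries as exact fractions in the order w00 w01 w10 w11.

obs A: pose=(5,8,N) → sL=3/17, sR=3/20, mL=-21/340, mR=111/680
obs B: pose=(-7,5,S) → sL=12/13, sR=60/53, mL=-462/689, mR=708/689
sensor matrix S = [[3/17, 3/20], [12/13, 60/53]]; det S = 3591/58565
solve [mL_A; mL_B] = S·[w00; w01] and [mR_A; mR_B] = S·[w10; w11]:
  w00 = 1/2, w01 = -1, w10 = 1/2, w11 = 1/2

1/2 -1 1/2 1/2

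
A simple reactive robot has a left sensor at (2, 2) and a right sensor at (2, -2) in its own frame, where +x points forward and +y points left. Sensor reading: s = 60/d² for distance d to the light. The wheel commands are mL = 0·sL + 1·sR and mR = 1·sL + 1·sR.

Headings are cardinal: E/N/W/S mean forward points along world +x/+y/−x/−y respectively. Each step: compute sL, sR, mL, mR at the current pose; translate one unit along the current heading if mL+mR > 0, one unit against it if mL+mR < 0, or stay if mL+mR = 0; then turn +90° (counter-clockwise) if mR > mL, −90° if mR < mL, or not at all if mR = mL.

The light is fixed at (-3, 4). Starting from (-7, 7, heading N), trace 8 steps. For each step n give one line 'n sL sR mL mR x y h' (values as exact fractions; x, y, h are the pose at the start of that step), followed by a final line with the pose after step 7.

0 60/61 60/29 60/29 5400/1769 -7 7 N
1 3/2 5/6 5/6 7/3 -7 8 W
2 60/13 60/53 60/53 3960/689 -8 8 S
3 30/17 6 6 132/17 -8 7 E
4 60/61 60/29 60/29 5400/1769 -7 7 N
5 3/2 5/6 5/6 7/3 -7 8 W
6 60/13 60/53 60/53 3960/689 -8 8 S
7 30/17 6 6 132/17 -8 7 E
final -7 7 N

n=0: pose=(-7,7,N); sL=60/61, sR=60/29; mL=60/29, mR=5400/1769; mL+mR=9060/1769 → advance +1; mR−mL=60/61 → turn +1·90°
n=1: pose=(-7,8,W); sL=3/2, sR=5/6; mL=5/6, mR=7/3; mL+mR=19/6 → advance +1; mR−mL=3/2 → turn +1·90°
n=2: pose=(-8,8,S); sL=60/13, sR=60/53; mL=60/53, mR=3960/689; mL+mR=4740/689 → advance +1; mR−mL=60/13 → turn +1·90°
n=3: pose=(-8,7,E); sL=30/17, sR=6; mL=6, mR=132/17; mL+mR=234/17 → advance +1; mR−mL=30/17 → turn +1·90°
n=4: pose=(-7,7,N); sL=60/61, sR=60/29; mL=60/29, mR=5400/1769; mL+mR=9060/1769 → advance +1; mR−mL=60/61 → turn +1·90°
n=5: pose=(-7,8,W); sL=3/2, sR=5/6; mL=5/6, mR=7/3; mL+mR=19/6 → advance +1; mR−mL=3/2 → turn +1·90°
n=6: pose=(-8,8,S); sL=60/13, sR=60/53; mL=60/53, mR=3960/689; mL+mR=4740/689 → advance +1; mR−mL=60/13 → turn +1·90°
n=7: pose=(-8,7,E); sL=30/17, sR=6; mL=6, mR=132/17; mL+mR=234/17 → advance +1; mR−mL=30/17 → turn +1·90°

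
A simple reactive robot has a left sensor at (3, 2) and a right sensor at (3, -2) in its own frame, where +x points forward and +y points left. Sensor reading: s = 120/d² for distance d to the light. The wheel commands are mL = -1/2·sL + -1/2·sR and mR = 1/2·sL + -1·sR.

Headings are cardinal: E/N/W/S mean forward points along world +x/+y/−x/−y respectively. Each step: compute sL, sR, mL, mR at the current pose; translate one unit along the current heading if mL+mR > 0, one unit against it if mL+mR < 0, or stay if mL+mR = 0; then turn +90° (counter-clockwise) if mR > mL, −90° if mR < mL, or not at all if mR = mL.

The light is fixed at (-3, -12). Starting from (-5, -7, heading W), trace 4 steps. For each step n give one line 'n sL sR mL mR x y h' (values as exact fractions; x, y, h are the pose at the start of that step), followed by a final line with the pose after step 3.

n=0: pose=(-5,-7,W); sL=60/17, sR=60/37; mL=-1620/629, mR=90/629; mL+mR=-90/37 → advance -1; mR−mL=1710/629 → turn +1·90°
n=1: pose=(-4,-7,S); sL=24, sR=120/13; mL=-216/13, mR=36/13; mL+mR=-180/13 → advance -1; mR−mL=252/13 → turn +1·90°
n=2: pose=(-4,-6,E); sL=30/17, sR=6; mL=-66/17, mR=-87/17; mL+mR=-9 → advance -1; mR−mL=-21/17 → turn -1·90°
n=3: pose=(-5,-6,S); sL=40/3, sR=24/5; mL=-136/15, mR=28/15; mL+mR=-36/5 → advance -1; mR−mL=164/15 → turn +1·90°

0 60/17 60/37 -1620/629 90/629 -5 -7 W
1 24 120/13 -216/13 36/13 -4 -7 S
2 30/17 6 -66/17 -87/17 -4 -6 E
3 40/3 24/5 -136/15 28/15 -5 -6 S
final -5 -5 E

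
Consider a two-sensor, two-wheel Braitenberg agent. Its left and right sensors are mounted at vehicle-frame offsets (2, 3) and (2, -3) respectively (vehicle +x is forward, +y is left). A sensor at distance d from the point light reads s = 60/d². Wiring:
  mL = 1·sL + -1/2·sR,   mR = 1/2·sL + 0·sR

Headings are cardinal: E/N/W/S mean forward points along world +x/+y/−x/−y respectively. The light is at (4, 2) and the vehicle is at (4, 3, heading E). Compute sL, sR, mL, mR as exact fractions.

3 15/2 -3/4 3/2

left sensor world pos  = (6, 6); dL² = 20
right sensor world pos = (6, 0); dR² = 8
sL = 60/20 = 3
sR = 60/8 = 15/2
mL = 1·sL + -1/2·sR = -3/4
mR = 1/2·sL + 0·sR = 3/2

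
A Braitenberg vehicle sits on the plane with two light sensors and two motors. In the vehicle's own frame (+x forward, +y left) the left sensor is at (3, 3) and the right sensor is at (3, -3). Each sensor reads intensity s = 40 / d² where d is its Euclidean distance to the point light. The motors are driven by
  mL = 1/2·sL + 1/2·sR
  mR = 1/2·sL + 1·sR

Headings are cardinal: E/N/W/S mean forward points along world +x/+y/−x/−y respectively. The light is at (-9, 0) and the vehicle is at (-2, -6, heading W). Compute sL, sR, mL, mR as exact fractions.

40/97 8/5 488/485 876/485

left sensor world pos  = (-5, -9); dL² = 97
right sensor world pos = (-5, -3); dR² = 25
sL = 40/97 = 40/97
sR = 40/25 = 8/5
mL = 1/2·sL + 1/2·sR = 488/485
mR = 1/2·sL + 1·sR = 876/485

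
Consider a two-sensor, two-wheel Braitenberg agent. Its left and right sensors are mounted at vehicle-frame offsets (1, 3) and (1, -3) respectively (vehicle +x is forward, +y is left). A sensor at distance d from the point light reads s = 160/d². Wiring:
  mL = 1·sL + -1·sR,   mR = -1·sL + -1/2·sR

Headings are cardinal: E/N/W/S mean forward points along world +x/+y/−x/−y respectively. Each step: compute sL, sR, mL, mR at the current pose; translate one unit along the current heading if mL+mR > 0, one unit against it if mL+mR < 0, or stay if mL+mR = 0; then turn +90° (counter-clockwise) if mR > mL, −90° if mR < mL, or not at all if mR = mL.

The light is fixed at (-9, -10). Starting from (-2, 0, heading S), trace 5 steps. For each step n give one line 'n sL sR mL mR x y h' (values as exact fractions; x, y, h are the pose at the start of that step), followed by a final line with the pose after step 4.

n=0: pose=(-2,0,S); sL=160/181, sR=160/97; mL=-13440/17557, mR=-30000/17557; mL+mR=-240/97 → advance -1; mR−mL=-16560/17557 → turn -1·90°
n=1: pose=(-2,1,W); sL=8/5, sR=20/29; mL=132/145, mR=-282/145; mL+mR=-30/29 → advance -1; mR−mL=-414/145 → turn -1·90°
n=2: pose=(-1,1,N); sL=160/169, sR=32/53; mL=3072/8957, mR=-11184/8957; mL+mR=-48/53 → advance -1; mR−mL=-14256/8957 → turn -1·90°
n=3: pose=(-1,0,E); sL=16/25, sR=16/13; mL=-192/325, mR=-408/325; mL+mR=-24/13 → advance -1; mR−mL=-216/325 → turn -1·90°
n=4: pose=(-2,0,S); sL=160/181, sR=160/97; mL=-13440/17557, mR=-30000/17557; mL+mR=-240/97 → advance -1; mR−mL=-16560/17557 → turn -1·90°

0 160/181 160/97 -13440/17557 -30000/17557 -2 0 S
1 8/5 20/29 132/145 -282/145 -2 1 W
2 160/169 32/53 3072/8957 -11184/8957 -1 1 N
3 16/25 16/13 -192/325 -408/325 -1 0 E
4 160/181 160/97 -13440/17557 -30000/17557 -2 0 S
final -2 1 W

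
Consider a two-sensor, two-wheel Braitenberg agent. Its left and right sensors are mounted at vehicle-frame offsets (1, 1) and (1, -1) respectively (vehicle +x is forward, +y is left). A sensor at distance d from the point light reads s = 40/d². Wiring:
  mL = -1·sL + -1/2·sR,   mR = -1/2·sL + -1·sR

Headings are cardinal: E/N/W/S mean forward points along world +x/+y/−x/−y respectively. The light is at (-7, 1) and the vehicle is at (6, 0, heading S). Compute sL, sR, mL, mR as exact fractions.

1/5 10/37 -62/185 -137/370

left sensor world pos  = (7, -1); dL² = 200
right sensor world pos = (5, -1); dR² = 148
sL = 40/200 = 1/5
sR = 40/148 = 10/37
mL = -1·sL + -1/2·sR = -62/185
mR = -1/2·sL + -1·sR = -137/370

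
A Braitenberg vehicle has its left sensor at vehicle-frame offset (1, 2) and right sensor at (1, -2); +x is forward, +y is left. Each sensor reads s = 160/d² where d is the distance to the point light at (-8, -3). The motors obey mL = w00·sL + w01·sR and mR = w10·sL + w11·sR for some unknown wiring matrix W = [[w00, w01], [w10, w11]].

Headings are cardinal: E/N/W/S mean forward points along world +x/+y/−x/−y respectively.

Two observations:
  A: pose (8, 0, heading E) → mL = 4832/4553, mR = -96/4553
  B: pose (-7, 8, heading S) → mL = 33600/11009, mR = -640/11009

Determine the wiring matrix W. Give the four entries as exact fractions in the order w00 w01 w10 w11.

obs A: pose=(8,0,E) → sL=80/157, sR=16/29, mL=4832/4553, mR=-96/4553
obs B: pose=(-7,8,S) → sL=160/109, sR=160/101, mL=33600/11009, mR=-640/11009
sensor matrix S = [[80/157, 16/29], [160/109, 160/101]]; det S = -133120/50123977
solve [mL_A; mL_B] = S·[w00; w01] and [mR_A; mR_B] = S·[w10; w11]:
  w00 = 1, w01 = 1, w10 = 1/2, w11 = -1/2

1 1 1/2 -1/2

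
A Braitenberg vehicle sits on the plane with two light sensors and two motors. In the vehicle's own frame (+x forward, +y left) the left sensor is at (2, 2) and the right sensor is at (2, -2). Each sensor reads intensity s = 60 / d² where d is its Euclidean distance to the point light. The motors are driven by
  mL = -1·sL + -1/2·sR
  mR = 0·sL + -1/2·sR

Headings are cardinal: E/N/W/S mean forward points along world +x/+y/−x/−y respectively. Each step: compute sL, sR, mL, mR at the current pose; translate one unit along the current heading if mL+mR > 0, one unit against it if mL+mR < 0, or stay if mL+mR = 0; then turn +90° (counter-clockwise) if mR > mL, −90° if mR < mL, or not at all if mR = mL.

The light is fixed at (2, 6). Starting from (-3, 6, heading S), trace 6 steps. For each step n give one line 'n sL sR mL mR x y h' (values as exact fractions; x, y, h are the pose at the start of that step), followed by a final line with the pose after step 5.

n=0: pose=(-3,6,S); sL=60/13, sR=60/53; mL=-3570/689, mR=-30/53; mL+mR=-3960/689 → advance -1; mR−mL=60/13 → turn +1·90°
n=1: pose=(-3,7,E); sL=10/3, sR=6; mL=-19/3, mR=-3; mL+mR=-28/3 → advance -1; mR−mL=10/3 → turn +1·90°
n=2: pose=(-4,7,N); sL=60/73, sR=12/5; mL=-738/365, mR=-6/5; mL+mR=-1176/365 → advance -1; mR−mL=60/73 → turn +1·90°
n=3: pose=(-4,6,W); sL=15/17, sR=15/17; mL=-45/34, mR=-15/34; mL+mR=-30/17 → advance -1; mR−mL=15/17 → turn +1·90°
n=4: pose=(-3,6,S); sL=60/13, sR=60/53; mL=-3570/689, mR=-30/53; mL+mR=-3960/689 → advance -1; mR−mL=60/13 → turn +1·90°
n=5: pose=(-3,7,E); sL=10/3, sR=6; mL=-19/3, mR=-3; mL+mR=-28/3 → advance -1; mR−mL=10/3 → turn +1·90°

0 60/13 60/53 -3570/689 -30/53 -3 6 S
1 10/3 6 -19/3 -3 -3 7 E
2 60/73 12/5 -738/365 -6/5 -4 7 N
3 15/17 15/17 -45/34 -15/34 -4 6 W
4 60/13 60/53 -3570/689 -30/53 -3 6 S
5 10/3 6 -19/3 -3 -3 7 E
final -4 7 N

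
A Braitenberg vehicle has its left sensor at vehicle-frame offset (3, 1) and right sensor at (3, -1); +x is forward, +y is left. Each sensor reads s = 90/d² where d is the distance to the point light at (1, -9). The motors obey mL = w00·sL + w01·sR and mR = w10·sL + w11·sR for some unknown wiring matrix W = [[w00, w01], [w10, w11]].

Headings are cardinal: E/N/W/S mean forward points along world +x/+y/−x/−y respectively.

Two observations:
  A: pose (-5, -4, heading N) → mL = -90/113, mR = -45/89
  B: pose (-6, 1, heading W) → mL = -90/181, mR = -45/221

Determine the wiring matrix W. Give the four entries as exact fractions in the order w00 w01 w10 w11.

-1 0 0 -1/2

obs A: pose=(-5,-4,N) → sL=90/113, sR=90/89, mL=-90/113, mR=-45/89
obs B: pose=(-6,1,W) → sL=90/181, sR=90/221, mL=-90/181, mR=-45/221
sensor matrix S = [[90/113, 90/89], [90/181, 90/221]]; det S = -71798400/402290057
solve [mL_A; mL_B] = S·[w00; w01] and [mR_A; mR_B] = S·[w10; w11]:
  w00 = -1, w01 = 0, w10 = 0, w11 = -1/2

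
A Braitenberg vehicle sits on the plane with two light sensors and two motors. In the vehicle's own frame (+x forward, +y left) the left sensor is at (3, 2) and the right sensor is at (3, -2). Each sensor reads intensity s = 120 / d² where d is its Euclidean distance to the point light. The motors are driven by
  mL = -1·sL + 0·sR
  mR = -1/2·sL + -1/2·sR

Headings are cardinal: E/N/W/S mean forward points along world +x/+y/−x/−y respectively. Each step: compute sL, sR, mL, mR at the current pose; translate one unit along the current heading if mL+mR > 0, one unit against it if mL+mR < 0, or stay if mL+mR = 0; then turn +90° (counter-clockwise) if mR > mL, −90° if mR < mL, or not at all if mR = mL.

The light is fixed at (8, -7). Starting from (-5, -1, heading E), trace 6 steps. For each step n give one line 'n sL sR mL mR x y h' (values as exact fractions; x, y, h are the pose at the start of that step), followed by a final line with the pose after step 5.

0 30/41 30/29 -30/41 -1050/1189 -5 -1 E
1 40/51 24/53 -40/51 -1672/2703 -6 -1 S
2 60/101 60/73 -60/101 -5220/7373 -6 0 E
3 24/37 24/61 -24/37 -1176/2257 -7 0 S
4 30/61 2/3 -30/61 -106/183 -7 1 E
5 120/221 120/349 -120/221 -34200/77129 -8 1 S
final -8 2 E

n=0: pose=(-5,-1,E); sL=30/41, sR=30/29; mL=-30/41, mR=-1050/1189; mL+mR=-1920/1189 → advance -1; mR−mL=-180/1189 → turn -1·90°
n=1: pose=(-6,-1,S); sL=40/51, sR=24/53; mL=-40/51, mR=-1672/2703; mL+mR=-1264/901 → advance -1; mR−mL=448/2703 → turn +1·90°
n=2: pose=(-6,0,E); sL=60/101, sR=60/73; mL=-60/101, mR=-5220/7373; mL+mR=-9600/7373 → advance -1; mR−mL=-840/7373 → turn -1·90°
n=3: pose=(-7,0,S); sL=24/37, sR=24/61; mL=-24/37, mR=-1176/2257; mL+mR=-2640/2257 → advance -1; mR−mL=288/2257 → turn +1·90°
n=4: pose=(-7,1,E); sL=30/61, sR=2/3; mL=-30/61, mR=-106/183; mL+mR=-196/183 → advance -1; mR−mL=-16/183 → turn -1·90°
n=5: pose=(-8,1,S); sL=120/221, sR=120/349; mL=-120/221, mR=-34200/77129; mL+mR=-76080/77129 → advance -1; mR−mL=7680/77129 → turn +1·90°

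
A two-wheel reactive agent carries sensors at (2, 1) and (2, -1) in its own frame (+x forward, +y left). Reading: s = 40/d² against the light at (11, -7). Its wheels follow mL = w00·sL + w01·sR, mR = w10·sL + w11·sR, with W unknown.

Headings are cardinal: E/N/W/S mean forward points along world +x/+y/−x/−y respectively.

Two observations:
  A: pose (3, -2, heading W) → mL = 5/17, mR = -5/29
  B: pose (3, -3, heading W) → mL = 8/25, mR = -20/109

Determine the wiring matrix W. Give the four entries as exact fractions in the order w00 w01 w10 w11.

0 1 -1/2 0

obs A: pose=(3,-2,W) → sL=10/29, sR=5/17, mL=5/17, mR=-5/29
obs B: pose=(3,-3,W) → sL=40/109, sR=8/25, mL=8/25, mR=-20/109
sensor matrix S = [[10/29, 5/17], [40/109, 8/25]]; det S = 648/268685
solve [mL_A; mL_B] = S·[w00; w01] and [mR_A; mR_B] = S·[w10; w11]:
  w00 = 0, w01 = 1, w10 = -1/2, w11 = 0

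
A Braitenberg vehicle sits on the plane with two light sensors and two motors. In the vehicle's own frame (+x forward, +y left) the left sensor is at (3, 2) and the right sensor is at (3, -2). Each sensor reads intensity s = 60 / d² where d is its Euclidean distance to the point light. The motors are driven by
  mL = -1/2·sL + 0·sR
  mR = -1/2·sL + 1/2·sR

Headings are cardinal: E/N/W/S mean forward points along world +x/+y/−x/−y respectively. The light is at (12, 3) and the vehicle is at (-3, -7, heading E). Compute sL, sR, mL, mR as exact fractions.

15/52 5/24 -15/104 -25/624

left sensor world pos  = (0, -5); dL² = 208
right sensor world pos = (0, -9); dR² = 288
sL = 60/208 = 15/52
sR = 60/288 = 5/24
mL = -1/2·sL + 0·sR = -15/104
mR = -1/2·sL + 1/2·sR = -25/624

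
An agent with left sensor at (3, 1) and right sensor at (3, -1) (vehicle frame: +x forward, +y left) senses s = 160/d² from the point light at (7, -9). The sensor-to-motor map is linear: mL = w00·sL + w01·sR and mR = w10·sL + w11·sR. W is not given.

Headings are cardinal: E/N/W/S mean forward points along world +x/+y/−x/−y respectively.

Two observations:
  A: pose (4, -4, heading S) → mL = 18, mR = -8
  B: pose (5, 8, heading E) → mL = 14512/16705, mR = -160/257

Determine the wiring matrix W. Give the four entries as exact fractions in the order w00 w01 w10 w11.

1/2 1 0 -1

obs A: pose=(4,-4,S) → sL=20, sR=8, mL=18, mR=-8
obs B: pose=(5,8,E) → sL=32/65, sR=160/257, mL=14512/16705, mR=-160/257
sensor matrix S = [[20, 8], [32/65, 160/257]]; det S = 142208/16705
solve [mL_A; mL_B] = S·[w00; w01] and [mR_A; mR_B] = S·[w10; w11]:
  w00 = 1/2, w01 = 1, w10 = 0, w11 = -1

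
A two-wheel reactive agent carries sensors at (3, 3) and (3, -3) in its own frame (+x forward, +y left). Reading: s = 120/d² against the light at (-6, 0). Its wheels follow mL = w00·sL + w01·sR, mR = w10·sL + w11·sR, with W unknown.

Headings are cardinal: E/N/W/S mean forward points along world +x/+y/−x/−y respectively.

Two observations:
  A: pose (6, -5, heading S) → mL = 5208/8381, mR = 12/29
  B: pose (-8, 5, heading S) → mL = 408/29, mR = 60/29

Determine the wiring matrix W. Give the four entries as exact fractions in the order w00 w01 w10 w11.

1/2 1/2 0 1/2

obs A: pose=(6,-5,S) → sL=120/289, sR=24/29, mL=5208/8381, mR=12/29
obs B: pose=(-8,5,S) → sL=24, sR=120/29, mL=408/29, mR=60/29
sensor matrix S = [[120/289, 24/29], [24, 120/29]]; det S = -152064/8381
solve [mL_A; mL_B] = S·[w00; w01] and [mR_A; mR_B] = S·[w10; w11]:
  w00 = 1/2, w01 = 1/2, w10 = 0, w11 = 1/2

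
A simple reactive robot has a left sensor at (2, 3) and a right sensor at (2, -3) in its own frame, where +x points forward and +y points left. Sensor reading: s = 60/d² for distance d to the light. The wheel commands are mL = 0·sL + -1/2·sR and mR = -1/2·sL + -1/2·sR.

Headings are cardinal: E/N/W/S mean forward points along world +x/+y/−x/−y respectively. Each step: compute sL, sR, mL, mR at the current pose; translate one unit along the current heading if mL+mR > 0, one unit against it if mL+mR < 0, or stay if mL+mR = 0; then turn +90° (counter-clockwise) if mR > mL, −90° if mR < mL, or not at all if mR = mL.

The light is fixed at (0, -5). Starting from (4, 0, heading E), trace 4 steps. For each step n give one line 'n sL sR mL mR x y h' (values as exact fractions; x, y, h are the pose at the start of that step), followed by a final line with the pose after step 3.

n=0: pose=(4,0,E); sL=3/5, sR=3/2; mL=-3/4, mR=-21/20; mL+mR=-9/5 → advance -1; mR−mL=-3/10 → turn -1·90°
n=1: pose=(3,0,S); sL=4/3, sR=20/3; mL=-10/3, mR=-4; mL+mR=-22/3 → advance -1; mR−mL=-2/3 → turn -1·90°
n=2: pose=(3,1,W); sL=6, sR=30/41; mL=-15/41, mR=-138/41; mL+mR=-153/41 → advance -1; mR−mL=-3 → turn -1·90°
n=3: pose=(4,1,N); sL=12/13, sR=60/113; mL=-30/113, mR=-1068/1469; mL+mR=-1458/1469 → advance -1; mR−mL=-6/13 → turn -1·90°

0 3/5 3/2 -3/4 -21/20 4 0 E
1 4/3 20/3 -10/3 -4 3 0 S
2 6 30/41 -15/41 -138/41 3 1 W
3 12/13 60/113 -30/113 -1068/1469 4 1 N
final 4 0 E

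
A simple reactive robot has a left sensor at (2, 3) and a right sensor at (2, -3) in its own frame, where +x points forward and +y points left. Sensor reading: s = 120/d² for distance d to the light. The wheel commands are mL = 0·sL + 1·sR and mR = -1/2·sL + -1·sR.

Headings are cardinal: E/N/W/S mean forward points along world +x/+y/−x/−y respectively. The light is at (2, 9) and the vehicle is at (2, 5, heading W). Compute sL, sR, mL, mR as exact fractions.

120/53 24 24 -1332/53

left sensor world pos  = (0, 2); dL² = 53
right sensor world pos = (0, 8); dR² = 5
sL = 120/53 = 120/53
sR = 120/5 = 24
mL = 0·sL + 1·sR = 24
mR = -1/2·sL + -1·sR = -1332/53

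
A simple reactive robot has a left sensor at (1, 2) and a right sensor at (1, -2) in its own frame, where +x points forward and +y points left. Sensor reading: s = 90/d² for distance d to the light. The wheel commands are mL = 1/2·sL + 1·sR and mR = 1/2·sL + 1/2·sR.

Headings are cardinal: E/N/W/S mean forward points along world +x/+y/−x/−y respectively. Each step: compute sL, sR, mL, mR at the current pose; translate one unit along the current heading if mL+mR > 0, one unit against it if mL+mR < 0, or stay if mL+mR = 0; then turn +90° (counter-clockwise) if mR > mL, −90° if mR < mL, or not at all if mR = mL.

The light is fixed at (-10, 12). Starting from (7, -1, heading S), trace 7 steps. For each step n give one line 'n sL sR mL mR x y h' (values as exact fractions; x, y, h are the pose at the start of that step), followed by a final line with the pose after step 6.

n=0: pose=(7,-1,S); sL=90/557, sR=90/421; mL=69075/234497, mR=44010/234497; mL+mR=113085/234497 → advance +1; mR−mL=-45/421 → turn -1·90°
n=1: pose=(7,-2,W); sL=45/256, sR=9/40; mL=801/2560, mR=513/2560; mL+mR=657/1280 → advance +1; mR−mL=-9/80 → turn -1·90°
n=2: pose=(6,-2,N); sL=18/73, sR=90/493; mL=11007/35989, mR=7722/35989; mL+mR=18729/35989 → advance +1; mR−mL=-45/493 → turn -1·90°
n=3: pose=(6,-1,E); sL=9/41, sR=45/257; mL=6003/21074, mR=2079/10537; mL+mR=10161/21074 → advance +1; mR−mL=-45/514 → turn -1·90°
n=4: pose=(7,-1,S); sL=90/557, sR=90/421; mL=69075/234497, mR=44010/234497; mL+mR=113085/234497 → advance +1; mR−mL=-45/421 → turn -1·90°
n=5: pose=(7,-2,W); sL=45/256, sR=9/40; mL=801/2560, mR=513/2560; mL+mR=657/1280 → advance +1; mR−mL=-9/80 → turn -1·90°
n=6: pose=(6,-2,N); sL=18/73, sR=90/493; mL=11007/35989, mR=7722/35989; mL+mR=18729/35989 → advance +1; mR−mL=-45/493 → turn -1·90°

0 90/557 90/421 69075/234497 44010/234497 7 -1 S
1 45/256 9/40 801/2560 513/2560 7 -2 W
2 18/73 90/493 11007/35989 7722/35989 6 -2 N
3 9/41 45/257 6003/21074 2079/10537 6 -1 E
4 90/557 90/421 69075/234497 44010/234497 7 -1 S
5 45/256 9/40 801/2560 513/2560 7 -2 W
6 18/73 90/493 11007/35989 7722/35989 6 -2 N
final 6 -1 E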